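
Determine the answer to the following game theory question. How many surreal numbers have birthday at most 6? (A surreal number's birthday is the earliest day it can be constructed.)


Day 0: {|} = 0 is born. Count = 1.
Day n: the number of surreal numbers born by day n is 2^(n+1) - 1.
By day 0: 2^1 - 1 = 1
By day 1: 2^2 - 1 = 3
By day 2: 2^3 - 1 = 7
By day 3: 2^4 - 1 = 15
By day 4: 2^5 - 1 = 31
By day 5: 2^6 - 1 = 63
By day 6: 2^7 - 1 = 127
By day 6: 127 surreal numbers.

127


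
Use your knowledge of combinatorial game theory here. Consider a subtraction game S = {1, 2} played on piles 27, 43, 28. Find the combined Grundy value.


Subtraction set: {1, 2}
For this subtraction set, G(n) = n mod 3 (period = max + 1 = 3).
Pile 1 (size 27): G(27) = 27 mod 3 = 0
Pile 2 (size 43): G(43) = 43 mod 3 = 1
Pile 3 (size 28): G(28) = 28 mod 3 = 1
Total Grundy value = XOR of all: 0 XOR 1 XOR 1 = 0

0


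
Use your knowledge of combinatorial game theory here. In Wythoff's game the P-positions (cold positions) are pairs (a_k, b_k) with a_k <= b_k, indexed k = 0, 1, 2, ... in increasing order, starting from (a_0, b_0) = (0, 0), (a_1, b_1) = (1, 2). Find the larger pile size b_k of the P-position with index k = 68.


By Wythoff's theorem, a_k = floor(k * phi) and b_k = floor(k * phi^2) = a_k + k, where phi = (1 + sqrt(5))/2 is the golden ratio.
phi = (1 + sqrt(5))/2 = 1.618034
phi^2 = phi + 1 = 2.618034
k = 68
k * phi^2 = 68 * 2.618034 = 178.026311
b_68 = floor(k * phi^2) = 178 (check: a_68 + k = 110 + 68 = 178)

178


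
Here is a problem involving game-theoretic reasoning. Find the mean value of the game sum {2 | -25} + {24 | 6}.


G1 = {2 | -25}, G2 = {24 | 6}
Each is a switch {a | b} with numbers a > b; its mean value is (a + b)/2, and mean value is additive over game sums: m(G1 + G2) = m(G1) + m(G2).
Mean of G1 = (2 + (-25))/2 = -23/2 = -23/2
Mean of G2 = (24 + (6))/2 = 30/2 = 15
Mean of G1 + G2 = -23/2 + 15 = 7/2

7/2


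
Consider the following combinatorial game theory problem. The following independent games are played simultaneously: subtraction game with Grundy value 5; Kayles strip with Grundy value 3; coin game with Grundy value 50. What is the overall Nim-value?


By the Sprague-Grundy theorem, the Grundy value of a sum of games is the XOR of individual Grundy values.
subtraction game: Grundy value = 5. Running XOR: 0 XOR 5 = 5
Kayles strip: Grundy value = 3. Running XOR: 5 XOR 3 = 6
coin game: Grundy value = 50. Running XOR: 6 XOR 50 = 52
The combined Grundy value is 52.

52


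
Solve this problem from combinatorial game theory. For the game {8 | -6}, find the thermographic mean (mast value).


Game = {8 | -6}, a switch {a | b} with numbers a > b.
Its thermograph has left wall a - t and right wall b + t, which meet at t = (a - b)/2, where both equal (a + b)/2. So the mast (mean value) is at (a + b)/2.
Mean = (8 + (-6))/2 = 2/2 = 1

1


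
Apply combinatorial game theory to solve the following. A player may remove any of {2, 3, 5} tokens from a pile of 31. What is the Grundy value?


The subtraction set is S = {2, 3, 5}.
G(k) = mex{ G(k - s) : s in S, s <= k }. We compute iteratively: G(0) = 0.
G(1) = mex({}) = 0
G(2) = mex({0}) = 1
G(3) = mex({0}) = 1
G(4) = mex({0, 1}) = 2
G(5) = mex({0, 1}) = 2
G(6) = mex({0, 1, 2}) = 3
G(7) = mex({1, 2}) = 0
G(8) = mex({1, 2, 3}) = 0
G(9) = mex({0, 2, 3}) = 1
G(10) = mex({0, 2}) = 1
G(11) = mex({0, 1, 3}) = 2
Observe that G(7)..G(11) = 0, 0, 1, 1, 2 repeats G(0)..G(4) = 0, 0, 1, 1, 2.
For k >= max(S) = 5, G(k) is determined by the previous 5 values G(k-5)..G(k-1); a window of 5 consecutive values has recurred shifted by 7, so by induction G(k + 7) = G(k) for all k >= 0: the sequence is periodic from the start with period 7.
One period: G(0..6) = 0, 0, 1, 1, 2, 2, 3.
31 mod 7 = 3, so G(31) = G(3) = 1.

1


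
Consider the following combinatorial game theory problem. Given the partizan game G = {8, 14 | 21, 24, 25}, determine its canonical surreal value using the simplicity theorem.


Left options: {8, 14}, max = 14
Right options: {21, 24, 25}, min = 21
All options are numbers and max(Left) < min(Right), so by the simplicity theorem the value is the simplest (earliest-born) number strictly between 14 and 21.
Integers 15 through 20 all lie strictly between 14 and 21.
Among integers, the simplest (lowest birthday = smallest |n|; 0 is born on day 0, +-n on day n) is 15.
No non-integer in the interval can be simpler: if x is a non-integer in the interval, then floor(x) or ceil(x) also lies in the interval (the interval contains an integer), and both are proper prefixes of x's sign expansion, i.e. born earlier. So the game value is 15.
Game value = 15

15


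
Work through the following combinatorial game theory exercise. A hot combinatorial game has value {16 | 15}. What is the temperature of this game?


The game is {16 | 15}, a switch {a | b} with numbers a > b.
Cooling {a | b} by t gives {a - t | b + t}, which stops being hot when a - t = b + t, i.e. at t = (a - b)/2. So the temperature of a switch is (a - b)/2.
Temperature = (Left option - Right option) / 2
= (16 - (15)) / 2
= 1 / 2
= 1/2

1/2


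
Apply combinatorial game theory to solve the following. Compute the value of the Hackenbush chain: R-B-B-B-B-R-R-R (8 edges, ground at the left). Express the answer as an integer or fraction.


Edges (from ground): R-B-B-B-B-R-R-R
By Berlekamp's sign-expansion rule, a Blue-Red Hackenbush stalk has the value of the surreal number whose sign sequence is the edge sequence with B -> + and R -> -.
Sign sequence: -++++---
Trace the sign expansion in the surreal number tree, starting from 0:
Edge 1: R (sign -) -> bounds (-inf, 0), value = -1
Edge 2: B (sign +) -> bounds (-1, 0), value = -1/2
Edge 3: B (sign +) -> bounds (-1/2, 0), value = -1/4
Edge 4: B (sign +) -> bounds (-1/4, 0), value = -1/8
Edge 5: B (sign +) -> bounds (-1/8, 0), value = -1/16
Edge 6: R (sign -) -> bounds (-1/8, -1/16), value = -3/32
Edge 7: R (sign -) -> bounds (-1/8, -3/32), value = -7/64
Edge 8: R (sign -) -> bounds (-1/8, -7/64), value = -15/128
Game value = -15/128

-15/128


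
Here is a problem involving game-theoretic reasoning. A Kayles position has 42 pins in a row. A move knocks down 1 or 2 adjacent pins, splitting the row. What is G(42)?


Kayles: a move removes 1 or 2 adjacent pins from a contiguous row.
Removing pins from a row of k leaves two independent rows (a, b) with a + b = k - 1 (one pin) or a + b = k - 2 (two pins); an end removal gives a = 0.
By Sprague-Grundy, G(k) = mex{ G(a) XOR G(b) } over all these splits. G(0) = 0.
G(1): splits (0,0):0^0=0 -> mex({0}) = 1
G(2): splits (0,1):0^1=1 (0,0):0^0=0 -> mex({0, 1}) = 2
G(3): splits (0,2):0^2=2 (1,1):1^1=0 (0,1):0^1=1 -> mex({0, 1, 2}) = 3
G(4): splits (0,3):0^3=3 (1,2):1^2=3 (0,2):0^2=2 (1,1):1^1=0 -> mex({0, 2, 3}) = 1
G(5): splits (0,4):0^1=1 (1,3):1^3=2 (2,2):2^2=0 (0,3):0^3=3 (1,2):1^2=3 -> mex({0, 1, 2, 3}) = 4
G(6) = mex({0, 1, 2, 4}) = 3
G(7) = mex({0, 1, 3, 4, 5}) = 2
G(8) = mex({0, 2, 3, 5, 6}) = 1
G(9) = mex({0, 1, 2, 3, 6, 7}) = 4
G(10) = mex({0, 1, 3, 4, 5, 7}) = 2
G(11) = mex({0, 1, 2, 3, 4, 5}) = 6
G(12) = mex({0, 1, 2, 3, 5, 6, 7}) = 4
G(13) = mex({0, 2, 3, 4, 6, 7}) = 1
G(14) = mex({0, 1, 4, 5, 6, 7}) = 2
G(15) = mex({0, 1, 2, 3, 4, 5, 6}) = 7
G(16) = mex({0, 2, 3, 5, 6, 7}) = 1
G(17) = mex({0, 1, 2, 3, 5, 6, 7}) = 4
G(18) = mex({0, 1, 2, 4, 5, 6}) = 3
G(19) = mex({0, 1, 3, 4, 5, 7}) = 2
G(20) = mex({0, 2, 3, 4, 5, 6, 7}) = 1
G(21) = mex({0, 1, 2, 3, 5, 6, 7}) = 4
G(22) = mex({0, 1, 2, 3, 4, 5, 7}) = 6
G(23) = mex({0, 1, 2, 3, 4, 5, 6}) = 7
G(24) = mex({0, 1, 2, 3, 5, 6, 7}) = 4
G(25) = mex({0, 2, 3, 4, 6, 7}) = 1
G(26) = mex({0, 1, 3, 4, 5, 6, 7}) = 2
G(27) = mex({0, 1, 2, 3, 4, 5, 6, 7}) = 8
G(28) = mex({0, 1, 2, 3, 4, 6, 7, 8}) = 5
G(29) = mex({0, 1, 2, 3, 5, 6, 7, 8, 9}) = 4
G(30) = mex({0, 1, 2, 3, 4, 5, 6, 9, 10}) = 7
G(31) = mex({0, 1, 3, 4, 5, 7, 10, 11}) = 2
G(32) = mex({0, 2, 3, 4, 5, 6, 7, 9, 11}) = 1
G(33) = mex({0, 1, 2, 3, 4, 5, 6, 7, 9, 12}) = 8
G(34) = mex({0, 1, 2, 3, 4, 5, 7, 8, 11, 12}) = 6
G(35) = mex({0, 1, 2, 3, 4, 5, 6, 8, 9, 10, 11}) = 7
G(36) = mex({0, 1, 2, 3, 5, 6, 7, 9, 10}) = 4
G(37) = mex({0, 2, 3, 4, 6, 7, 9, 10, 11, 12}) = 1
G(38) = mex({0, 1, 3, 4, 5, 6, 7, 9, 10, 11, 12}) = 2
G(39) = mex({0, 1, 2, 4, 5, 6, 7, 9, 10, 12, 14}) = 3
G(40) = mex({0, 2, 3, 4, 6, 7, 11, 12, 14}) = 1
G(41) = mex({0, 1, 2, 3, 5, 6, 7, 9, 10, 11, 12}) = 4
G(42) = mex({0, 1, 2, 3, 4, 5, 6, 9, 10}) = 7
Therefore G(42) = 7.

7


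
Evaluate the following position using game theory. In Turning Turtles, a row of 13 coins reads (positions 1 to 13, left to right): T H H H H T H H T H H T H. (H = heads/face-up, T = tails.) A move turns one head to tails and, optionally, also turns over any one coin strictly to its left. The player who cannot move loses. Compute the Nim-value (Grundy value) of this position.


Coins: T H H H H T H H T H H T H
Key fact: a single head at position k behaves exactly like a Nim heap of size k (turning it to T and optionally flipping a coin at j < k corresponds to moving the heap from k to j, or to 0), and heads combine as a disjunctive sum (two heads at the same place would cancel, matching j XOR j = 0). So the Nim-value is the XOR of the 1-indexed positions of the heads.
Face-up positions (1-indexed): [2, 3, 4, 5, 7, 8, 10, 11, 13]
XOR 0 with 2: 0 XOR 2 = 2
XOR 2 with 3: 2 XOR 3 = 1
XOR 1 with 4: 1 XOR 4 = 5
XOR 5 with 5: 5 XOR 5 = 0
XOR 0 with 7: 0 XOR 7 = 7
XOR 7 with 8: 7 XOR 8 = 15
XOR 15 with 10: 15 XOR 10 = 5
XOR 5 with 11: 5 XOR 11 = 14
XOR 14 with 13: 14 XOR 13 = 3
Nim-value = 3

3


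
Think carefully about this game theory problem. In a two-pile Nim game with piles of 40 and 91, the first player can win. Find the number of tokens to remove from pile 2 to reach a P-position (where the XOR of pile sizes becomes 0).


Piles: 40 and 91
Current XOR: 40 XOR 91 = 115 (non-zero, so this is an N-position).
To make the XOR zero, we need to find a move that balances the piles.
For pile 2 (size 91): target = 91 XOR 115 = 40
We reduce pile 2 from 91 to 40.
Tokens removed: 91 - 40 = 51
Verification: 40 XOR 40 = 0

51


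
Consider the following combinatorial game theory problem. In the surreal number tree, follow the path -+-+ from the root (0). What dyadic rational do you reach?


Sign expansion: -+-+
Rule: track bounds (lo, hi), initially (-inf, +inf). On '+', the current value becomes lo and we move to the simplest number in (value, hi): value + 1 if hi = +inf, otherwise the midpoint (value + hi)/2. On '-', the current value becomes hi and we move to value - 1 if lo = -inf, otherwise the midpoint (lo + value)/2.
Start at 0.
Step 1: sign = -, move left. Bounds: (-inf, 0). Value = -1
Step 2: sign = +, move right. Bounds: (-1, 0). Value = -1/2
Step 3: sign = -, move left. Bounds: (-1, -1/2). Value = -3/4
Step 4: sign = +, move right. Bounds: (-3/4, -1/2). Value = -5/8
The surreal number with sign expansion -+-+ is -5/8.

-5/8


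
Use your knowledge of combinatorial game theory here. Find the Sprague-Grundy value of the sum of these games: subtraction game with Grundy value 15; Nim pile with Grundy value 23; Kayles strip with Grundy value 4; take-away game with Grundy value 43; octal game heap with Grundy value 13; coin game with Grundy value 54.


By the Sprague-Grundy theorem, the Grundy value of a sum of games is the XOR of individual Grundy values.
subtraction game: Grundy value = 15. Running XOR: 0 XOR 15 = 15
Nim pile: Grundy value = 23. Running XOR: 15 XOR 23 = 24
Kayles strip: Grundy value = 4. Running XOR: 24 XOR 4 = 28
take-away game: Grundy value = 43. Running XOR: 28 XOR 43 = 55
octal game heap: Grundy value = 13. Running XOR: 55 XOR 13 = 58
coin game: Grundy value = 54. Running XOR: 58 XOR 54 = 12
The combined Grundy value is 12.

12


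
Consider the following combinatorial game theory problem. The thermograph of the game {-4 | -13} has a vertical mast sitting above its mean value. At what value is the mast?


Game = {-4 | -13}, a switch {a | b} with numbers a > b.
Its thermograph has left wall a - t and right wall b + t, which meet at t = (a - b)/2, where both equal (a + b)/2. So the mast (mean value) is at (a + b)/2.
Mean = (-4 + (-13))/2 = -17/2 = -17/2

-17/2


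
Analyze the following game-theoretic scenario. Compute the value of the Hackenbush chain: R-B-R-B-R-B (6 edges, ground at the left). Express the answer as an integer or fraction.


Edges (from ground): R-B-R-B-R-B
By Berlekamp's sign-expansion rule, a Blue-Red Hackenbush stalk has the value of the surreal number whose sign sequence is the edge sequence with B -> + and R -> -.
Sign sequence: -+-+-+
Trace the sign expansion in the surreal number tree, starting from 0:
Edge 1: R (sign -) -> bounds (-inf, 0), value = -1
Edge 2: B (sign +) -> bounds (-1, 0), value = -1/2
Edge 3: R (sign -) -> bounds (-1, -1/2), value = -3/4
Edge 4: B (sign +) -> bounds (-3/4, -1/2), value = -5/8
Edge 5: R (sign -) -> bounds (-3/4, -5/8), value = -11/16
Edge 6: B (sign +) -> bounds (-11/16, -5/8), value = -21/32
Game value = -21/32

-21/32


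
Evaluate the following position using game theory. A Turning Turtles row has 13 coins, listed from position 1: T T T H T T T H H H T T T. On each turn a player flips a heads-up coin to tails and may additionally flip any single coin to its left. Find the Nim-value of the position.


Coins: T T T H T T T H H H T T T
Key fact: a single head at position k behaves exactly like a Nim heap of size k (turning it to T and optionally flipping a coin at j < k corresponds to moving the heap from k to j, or to 0), and heads combine as a disjunctive sum (two heads at the same place would cancel, matching j XOR j = 0). So the Nim-value is the XOR of the 1-indexed positions of the heads.
Face-up positions (1-indexed): [4, 8, 9, 10]
XOR 0 with 4: 0 XOR 4 = 4
XOR 4 with 8: 4 XOR 8 = 12
XOR 12 with 9: 12 XOR 9 = 5
XOR 5 with 10: 5 XOR 10 = 15
Nim-value = 15

15


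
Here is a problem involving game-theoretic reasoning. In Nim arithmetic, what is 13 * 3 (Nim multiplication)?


Nim multiplication is bilinear over XOR: (u XOR v) * w = (u*w) XOR (v*w).
So we split each operand into its bit components and XOR the pairwise Nim products.
13 = 1 + 4 + 8 (as XOR of powers of 2).
3 = 1 + 2 (as XOR of powers of 2).
Using the standard Nim-product table on single bits:
  2*2 = 3,   2*4 = 8,   2*8 = 12,
  4*4 = 6,   4*8 = 11,  8*8 = 13,
and  1*x = x (identity), k*l = l*k (commutative).
Pairwise Nim products:
  1 * 1 = 1
  1 * 2 = 2
  4 * 1 = 4
  4 * 2 = 8
  8 * 1 = 8
  8 * 2 = 12
XOR them: 1 XOR 2 XOR 4 XOR 8 XOR 8 XOR 12 = 11.
Result: 13 * 3 = 11 (in Nim).

11


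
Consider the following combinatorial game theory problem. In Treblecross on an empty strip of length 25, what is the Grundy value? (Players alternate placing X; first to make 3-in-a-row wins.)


Treblecross: place X on empty cells; 3-in-a-row wins.
Playing within two cells of an existing X lets the opponent win at once, so sensible play treats the cells i-2..i+2 around each X as dead. The player left with no safe cell loses, so this is a normal-play take-away game on strips of safe cells.
Placing X at cell i (0-indexed) of a strip of k safe cells leaves independent strips of sizes max(0, i-2) and max(0, k-i-3). Hence G(k) = mex{ G(max(0,i-2)) XOR G(max(0,k-i-3)) : 0 <= i < k }, with G(0) = 0.
G(1): splits (0,0):0^0=0 -> mex({0}) = 1
G(2): splits (0,0):0^0=0 -> mex({0}) = 1
G(3): splits (0,0):0^0=0 -> mex({0}) = 1
G(4): splits (0,1):0^1=1 (0,0):0^0=0 -> mex({0, 1}) = 2
G(5): splits (0,2):0^1=1 (0,1):0^1=1 (0,0):0^0=0 -> mex({0, 1}) = 2
G(6) = mex({1}) = 0
G(7) = mex({0, 1, 2}) = 3
G(8) = mex({0, 1, 2}) = 3
G(9) = mex({0, 2}) = 1
G(10) = mex({0, 2, 3}) = 1
G(11) = mex({0, 3}) = 1
G(12) = mex({1, 3}) = 0
G(13) = mex({0, 1, 2, 3}) = 4
G(14) = mex({0, 1, 2}) = 3
G(15) = mex({0, 1, 2}) = 3
G(16) = mex({0, 1, 2, 4}) = 3
G(17) = mex({0, 1, 3, 4}) = 2
G(18) = mex({0, 1, 3, 4}) = 2
G(19) = mex({0, 1, 3, 5}) = 2
G(20) = mex({0, 1, 2, 3, 5}) = 4
G(21) = mex({0, 1, 2, 3, 5}) = 4
G(22) = mex({1, 2, 6}) = 0
G(23) = mex({0, 1, 2, 3, 4, 6}) = 5
G(24) = mex({0, 1, 2, 3, 4}) = 5
G(25) = mex({0, 1, 3, 4, 7}) = 2
Therefore G(25) = 2.

2


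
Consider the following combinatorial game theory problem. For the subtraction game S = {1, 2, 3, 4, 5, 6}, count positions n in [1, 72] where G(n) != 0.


Subtraction set S = {1, 2, 3, 4, 5, 6}, so G(n) = n mod 7.
G(n) = 0 when n is a multiple of 7.
Multiples of 7 in [1, 72]: 10
N-positions (nonzero Grundy) = 72 - 10 = 62

62


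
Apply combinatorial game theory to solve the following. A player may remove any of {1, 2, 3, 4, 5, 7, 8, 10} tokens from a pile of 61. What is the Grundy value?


The subtraction set is S = {1, 2, 3, 4, 5, 7, 8, 10}.
G(k) = mex{ G(k - s) : s in S, s <= k }. We compute iteratively: G(0) = 0.
G(1) = mex({0}) = 1
G(2) = mex({0, 1}) = 2
G(3) = mex({0, 1, 2}) = 3
G(4) = mex({0, 1, 2, 3}) = 4
G(5) = mex({0, 1, 2, 3, 4}) = 5
G(6) = mex({1, 2, 3, 4, 5}) = 0
G(7) = mex({0, 2, 3, 4, 5}) = 1
G(8) = mex({0, 1, 3, 4, 5}) = 2
G(9) = mex({0, 1, 2, 4, 5}) = 3
G(10) = mex({0, 1, 2, 3, 5}) = 4
G(11) = mex({0, 1, 2, 3, 4}) = 5
G(12) = mex({1, 2, 3, 4, 5}) = 0
G(13) = mex({0, 2, 3, 4, 5}) = 1
G(14) = mex({0, 1, 3, 4, 5}) = 2
G(15) = mex({0, 1, 2, 4, 5}) = 3
Observe that G(6)..G(15) = 0, 1, 2, 3, 4, 5, 0, 1, 2, 3 repeats G(0)..G(9) = 0, 1, 2, 3, 4, 5, 0, 1, 2, 3.
For k >= max(S) = 10, G(k) is determined by the previous 10 values G(k-10)..G(k-1); a window of 10 consecutive values has recurred shifted by 6, so by induction G(k + 6) = G(k) for all k >= 0: the sequence is periodic from the start with period 6.
One period: G(0..5) = 0, 1, 2, 3, 4, 5.
61 mod 6 = 1, so G(61) = G(1) = 1.

1


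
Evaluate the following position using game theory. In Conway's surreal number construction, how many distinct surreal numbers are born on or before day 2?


Day 0: {|} = 0 is born. Count = 1.
Day n: the number of surreal numbers born by day n is 2^(n+1) - 1.
By day 0: 2^1 - 1 = 1
By day 1: 2^2 - 1 = 3
By day 2: 2^3 - 1 = 7
By day 2: 7 surreal numbers.

7


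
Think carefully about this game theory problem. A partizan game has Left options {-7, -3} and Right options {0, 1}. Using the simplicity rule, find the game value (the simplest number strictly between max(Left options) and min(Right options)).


Left options: {-7, -3}, max = -3
Right options: {0, 1}, min = 0
All options are numbers and max(Left) < min(Right), so by the simplicity theorem the value is the simplest (earliest-born) number strictly between -3 and 0.
Integers -2 through -1 all lie strictly between -3 and 0.
Among integers, the simplest (lowest birthday = smallest |n|; 0 is born on day 0, +-n on day n) is -1.
No non-integer in the interval can be simpler: if x is a non-integer in the interval, then floor(x) or ceil(x) also lies in the interval (the interval contains an integer), and both are proper prefixes of x's sign expansion, i.e. born earlier. So the game value is -1.
Game value = -1

-1


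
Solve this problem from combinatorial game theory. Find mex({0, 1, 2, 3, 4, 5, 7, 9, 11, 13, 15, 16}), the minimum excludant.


Set = {0, 1, 2, 3, 4, 5, 7, 9, 11, 13, 15, 16}
0 is in the set.
1 is in the set.
2 is in the set.
3 is in the set.
4 is in the set.
5 is in the set.
6 is NOT in the set. This is the mex.
mex = 6

6


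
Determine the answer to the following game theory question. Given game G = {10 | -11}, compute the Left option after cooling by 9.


Original game: {10 | -11} (a switch {a | b} with a > b).
Cooling by t (for t below the temperature (a - b)/2 = 21/2) taxes each move by t: {a | b} cooled by t is {a - t | b + t}.
Cooling amount: t = 9
Cooled Left option: 10 - 9 = 1
Cooled Right option: -11 + 9 = -2
Cooled game: {1 | -2}
Left option = 1

1


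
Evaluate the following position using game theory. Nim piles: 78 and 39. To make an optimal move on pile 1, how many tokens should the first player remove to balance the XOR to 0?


Piles: 78 and 39
Current XOR: 78 XOR 39 = 105 (non-zero, so this is an N-position).
To make the XOR zero, we need to find a move that balances the piles.
For pile 1 (size 78): target = 78 XOR 105 = 39
We reduce pile 1 from 78 to 39.
Tokens removed: 78 - 39 = 39
Verification: 39 XOR 39 = 0

39


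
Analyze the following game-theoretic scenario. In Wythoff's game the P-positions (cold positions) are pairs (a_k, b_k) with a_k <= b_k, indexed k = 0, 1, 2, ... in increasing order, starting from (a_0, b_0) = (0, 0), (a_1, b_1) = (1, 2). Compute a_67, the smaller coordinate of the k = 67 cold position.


By Wythoff's theorem, a_k = floor(k * phi) and b_k = floor(k * phi^2) = a_k + k, where phi = (1 + sqrt(5))/2 is the golden ratio.
phi = (1 + sqrt(5))/2 = 1.618034
k = 67
k * phi = 67 * 1.618034 = 108.408277
a_67 = floor(k * phi) = 108

108


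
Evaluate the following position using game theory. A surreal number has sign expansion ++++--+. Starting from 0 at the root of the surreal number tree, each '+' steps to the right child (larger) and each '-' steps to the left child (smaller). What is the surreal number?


Sign expansion: ++++--+
Rule: track bounds (lo, hi), initially (-inf, +inf). On '+', the current value becomes lo and we move to the simplest number in (value, hi): value + 1 if hi = +inf, otherwise the midpoint (value + hi)/2. On '-', the current value becomes hi and we move to value - 1 if lo = -inf, otherwise the midpoint (lo + value)/2.
Start at 0.
Step 1: sign = +, move right. Bounds: (0, +inf). Value = 1
Step 2: sign = +, move right. Bounds: (1, +inf). Value = 2
Step 3: sign = +, move right. Bounds: (2, +inf). Value = 3
Step 4: sign = +, move right. Bounds: (3, +inf). Value = 4
Step 5: sign = -, move left. Bounds: (3, 4). Value = 7/2
Step 6: sign = -, move left. Bounds: (3, 7/2). Value = 13/4
Step 7: sign = +, move right. Bounds: (13/4, 7/2). Value = 27/8
The surreal number with sign expansion ++++--+ is 27/8.

27/8


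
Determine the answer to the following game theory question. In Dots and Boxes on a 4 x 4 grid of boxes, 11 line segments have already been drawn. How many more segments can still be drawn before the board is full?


Grid: 4 x 4 boxes, i.e. 5 rows and 5 columns of dots.
Horizontal edges: (rows + 1) * cols = 5 * 4 = 20
Vertical edges: rows * (cols + 1) = 4 * 5 = 20
Total edges: 20 + 20 = 40
Edges drawn: 11
Remaining: 40 - 11 = 29

29


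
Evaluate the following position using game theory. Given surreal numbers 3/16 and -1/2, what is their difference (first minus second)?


x = 3/16, y = -1/2
Converting to common denominator: 16
x = 3/16, y = -8/16
x - y = 3/16 - -1/2 = 11/16

11/16


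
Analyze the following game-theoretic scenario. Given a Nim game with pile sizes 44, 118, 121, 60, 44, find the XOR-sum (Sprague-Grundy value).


We need the XOR (exclusive or) of all pile sizes.
After XOR-ing pile 1 (size 44): 0 XOR 44 = 44
After XOR-ing pile 2 (size 118): 44 XOR 118 = 90
After XOR-ing pile 3 (size 121): 90 XOR 121 = 35
After XOR-ing pile 4 (size 60): 35 XOR 60 = 31
After XOR-ing pile 5 (size 44): 31 XOR 44 = 51
The Nim-value of this position is 51.

51


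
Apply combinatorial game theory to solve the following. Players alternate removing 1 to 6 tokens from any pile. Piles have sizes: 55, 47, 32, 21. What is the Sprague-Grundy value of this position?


Subtraction set: {1, 2, 3, 4, 5, 6}
For this subtraction set, G(n) = n mod 7 (period = max + 1 = 7).
Pile 1 (size 55): G(55) = 55 mod 7 = 6
Pile 2 (size 47): G(47) = 47 mod 7 = 5
Pile 3 (size 32): G(32) = 32 mod 7 = 4
Pile 4 (size 21): G(21) = 21 mod 7 = 0
Total Grundy value = XOR of all: 6 XOR 5 XOR 4 XOR 0 = 7

7


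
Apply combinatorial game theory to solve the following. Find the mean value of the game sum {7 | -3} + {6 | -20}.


G1 = {7 | -3}, G2 = {6 | -20}
Each is a switch {a | b} with numbers a > b; its mean value is (a + b)/2, and mean value is additive over game sums: m(G1 + G2) = m(G1) + m(G2).
Mean of G1 = (7 + (-3))/2 = 4/2 = 2
Mean of G2 = (6 + (-20))/2 = -14/2 = -7
Mean of G1 + G2 = 2 + -7 = -5

-5


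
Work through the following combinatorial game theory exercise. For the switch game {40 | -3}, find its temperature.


The game is {40 | -3}, a switch {a | b} with numbers a > b.
Cooling {a | b} by t gives {a - t | b + t}, which stops being hot when a - t = b + t, i.e. at t = (a - b)/2. So the temperature of a switch is (a - b)/2.
Temperature = (Left option - Right option) / 2
= (40 - (-3)) / 2
= 43 / 2
= 43/2

43/2


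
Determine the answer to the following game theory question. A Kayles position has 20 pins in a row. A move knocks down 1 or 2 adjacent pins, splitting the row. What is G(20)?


Kayles: a move removes 1 or 2 adjacent pins from a contiguous row.
Removing pins from a row of k leaves two independent rows (a, b) with a + b = k - 1 (one pin) or a + b = k - 2 (two pins); an end removal gives a = 0.
By Sprague-Grundy, G(k) = mex{ G(a) XOR G(b) } over all these splits. G(0) = 0.
G(1): splits (0,0):0^0=0 -> mex({0}) = 1
G(2): splits (0,1):0^1=1 (0,0):0^0=0 -> mex({0, 1}) = 2
G(3): splits (0,2):0^2=2 (1,1):1^1=0 (0,1):0^1=1 -> mex({0, 1, 2}) = 3
G(4): splits (0,3):0^3=3 (1,2):1^2=3 (0,2):0^2=2 (1,1):1^1=0 -> mex({0, 2, 3}) = 1
G(5): splits (0,4):0^1=1 (1,3):1^3=2 (2,2):2^2=0 (0,3):0^3=3 (1,2):1^2=3 -> mex({0, 1, 2, 3}) = 4
G(6) = mex({0, 1, 2, 4}) = 3
G(7) = mex({0, 1, 3, 4, 5}) = 2
G(8) = mex({0, 2, 3, 5, 6}) = 1
G(9) = mex({0, 1, 2, 3, 6, 7}) = 4
G(10) = mex({0, 1, 3, 4, 5, 7}) = 2
G(11) = mex({0, 1, 2, 3, 4, 5}) = 6
G(12) = mex({0, 1, 2, 3, 5, 6, 7}) = 4
G(13) = mex({0, 2, 3, 4, 6, 7}) = 1
G(14) = mex({0, 1, 4, 5, 6, 7}) = 2
G(15) = mex({0, 1, 2, 3, 4, 5, 6}) = 7
G(16) = mex({0, 2, 3, 5, 6, 7}) = 1
G(17) = mex({0, 1, 2, 3, 5, 6, 7}) = 4
G(18) = mex({0, 1, 2, 4, 5, 6}) = 3
G(19) = mex({0, 1, 3, 4, 5, 7}) = 2
G(20) = mex({0, 2, 3, 4, 5, 6, 7}) = 1
Therefore G(20) = 1.

1


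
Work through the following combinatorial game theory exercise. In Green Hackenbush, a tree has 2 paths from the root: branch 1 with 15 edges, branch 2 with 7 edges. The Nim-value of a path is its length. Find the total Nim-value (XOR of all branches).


The tree has 2 branches from the ground vertex.
In Green Hackenbush, the Nim-value of a simple path of length k is k.
Branch 1: length 15, Nim-value = 15
Branch 2: length 7, Nim-value = 7
Total Nim-value = XOR of all branch values:
0 XOR 15 = 15
15 XOR 7 = 8
Nim-value of the tree = 8

8


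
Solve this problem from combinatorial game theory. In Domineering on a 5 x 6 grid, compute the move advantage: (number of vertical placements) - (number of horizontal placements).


Board is 5 x 6 (rows x cols).
Left (vertical) placements: (rows-1) * cols = 4 * 6 = 24
Right (horizontal) placements: rows * (cols-1) = 5 * 5 = 25
Advantage = Left - Right = 24 - 25 = -1

-1


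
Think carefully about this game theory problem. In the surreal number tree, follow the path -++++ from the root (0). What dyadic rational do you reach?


Sign expansion: -++++
Rule: track bounds (lo, hi), initially (-inf, +inf). On '+', the current value becomes lo and we move to the simplest number in (value, hi): value + 1 if hi = +inf, otherwise the midpoint (value + hi)/2. On '-', the current value becomes hi and we move to value - 1 if lo = -inf, otherwise the midpoint (lo + value)/2.
Start at 0.
Step 1: sign = -, move left. Bounds: (-inf, 0). Value = -1
Step 2: sign = +, move right. Bounds: (-1, 0). Value = -1/2
Step 3: sign = +, move right. Bounds: (-1/2, 0). Value = -1/4
Step 4: sign = +, move right. Bounds: (-1/4, 0). Value = -1/8
Step 5: sign = +, move right. Bounds: (-1/8, 0). Value = -1/16
The surreal number with sign expansion -++++ is -1/16.

-1/16


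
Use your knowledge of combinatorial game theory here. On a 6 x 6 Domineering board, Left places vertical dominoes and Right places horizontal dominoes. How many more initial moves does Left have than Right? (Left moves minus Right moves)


Board is 6 x 6 (rows x cols).
Left (vertical) placements: (rows-1) * cols = 5 * 6 = 30
Right (horizontal) placements: rows * (cols-1) = 6 * 5 = 30
Advantage = Left - Right = 30 - 30 = 0

0


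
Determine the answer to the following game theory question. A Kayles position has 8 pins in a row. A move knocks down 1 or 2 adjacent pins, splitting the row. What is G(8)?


Kayles: a move removes 1 or 2 adjacent pins from a contiguous row.
Removing pins from a row of k leaves two independent rows (a, b) with a + b = k - 1 (one pin) or a + b = k - 2 (two pins); an end removal gives a = 0.
By Sprague-Grundy, G(k) = mex{ G(a) XOR G(b) } over all these splits. G(0) = 0.
G(1): splits (0,0):0^0=0 -> mex({0}) = 1
G(2): splits (0,1):0^1=1 (0,0):0^0=0 -> mex({0, 1}) = 2
G(3): splits (0,2):0^2=2 (1,1):1^1=0 (0,1):0^1=1 -> mex({0, 1, 2}) = 3
G(4): splits (0,3):0^3=3 (1,2):1^2=3 (0,2):0^2=2 (1,1):1^1=0 -> mex({0, 2, 3}) = 1
G(5): splits (0,4):0^1=1 (1,3):1^3=2 (2,2):2^2=0 (0,3):0^3=3 (1,2):1^2=3 -> mex({0, 1, 2, 3}) = 4
G(6) = mex({0, 1, 2, 4}) = 3
G(7) = mex({0, 1, 3, 4, 5}) = 2
G(8) = mex({0, 2, 3, 5, 6}) = 1
Therefore G(8) = 1.

1


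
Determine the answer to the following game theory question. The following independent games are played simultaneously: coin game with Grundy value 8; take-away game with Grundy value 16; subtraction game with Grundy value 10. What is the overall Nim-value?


By the Sprague-Grundy theorem, the Grundy value of a sum of games is the XOR of individual Grundy values.
coin game: Grundy value = 8. Running XOR: 0 XOR 8 = 8
take-away game: Grundy value = 16. Running XOR: 8 XOR 16 = 24
subtraction game: Grundy value = 10. Running XOR: 24 XOR 10 = 18
The combined Grundy value is 18.

18


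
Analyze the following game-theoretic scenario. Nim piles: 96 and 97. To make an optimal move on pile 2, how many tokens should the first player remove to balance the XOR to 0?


Piles: 96 and 97
Current XOR: 96 XOR 97 = 1 (non-zero, so this is an N-position).
To make the XOR zero, we need to find a move that balances the piles.
For pile 2 (size 97): target = 97 XOR 1 = 96
We reduce pile 2 from 97 to 96.
Tokens removed: 97 - 96 = 1
Verification: 96 XOR 96 = 0

1


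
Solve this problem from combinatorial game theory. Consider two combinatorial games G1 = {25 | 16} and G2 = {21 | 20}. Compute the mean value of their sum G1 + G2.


G1 = {25 | 16}, G2 = {21 | 20}
Each is a switch {a | b} with numbers a > b; its mean value is (a + b)/2, and mean value is additive over game sums: m(G1 + G2) = m(G1) + m(G2).
Mean of G1 = (25 + (16))/2 = 41/2 = 41/2
Mean of G2 = (21 + (20))/2 = 41/2 = 41/2
Mean of G1 + G2 = 41/2 + 41/2 = 41

41


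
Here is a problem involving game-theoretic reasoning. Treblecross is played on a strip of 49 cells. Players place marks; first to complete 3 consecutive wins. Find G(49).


Treblecross: place X on empty cells; 3-in-a-row wins.
Playing within two cells of an existing X lets the opponent win at once, so sensible play treats the cells i-2..i+2 around each X as dead. The player left with no safe cell loses, so this is a normal-play take-away game on strips of safe cells.
Placing X at cell i (0-indexed) of a strip of k safe cells leaves independent strips of sizes max(0, i-2) and max(0, k-i-3). Hence G(k) = mex{ G(max(0,i-2)) XOR G(max(0,k-i-3)) : 0 <= i < k }, with G(0) = 0.
G(1): splits (0,0):0^0=0 -> mex({0}) = 1
G(2): splits (0,0):0^0=0 -> mex({0}) = 1
G(3): splits (0,0):0^0=0 -> mex({0}) = 1
G(4): splits (0,1):0^1=1 (0,0):0^0=0 -> mex({0, 1}) = 2
G(5): splits (0,2):0^1=1 (0,1):0^1=1 (0,0):0^0=0 -> mex({0, 1}) = 2
G(6) = mex({1}) = 0
G(7) = mex({0, 1, 2}) = 3
G(8) = mex({0, 1, 2}) = 3
G(9) = mex({0, 2}) = 1
G(10) = mex({0, 2, 3}) = 1
G(11) = mex({0, 3}) = 1
G(12) = mex({1, 3}) = 0
G(13) = mex({0, 1, 2, 3}) = 4
G(14) = mex({0, 1, 2}) = 3
G(15) = mex({0, 1, 2}) = 3
G(16) = mex({0, 1, 2, 4}) = 3
G(17) = mex({0, 1, 3, 4}) = 2
G(18) = mex({0, 1, 3, 4}) = 2
G(19) = mex({0, 1, 3, 5}) = 2
G(20) = mex({0, 1, 2, 3, 5}) = 4
G(21) = mex({0, 1, 2, 3, 5}) = 4
G(22) = mex({1, 2, 6}) = 0
G(23) = mex({0, 1, 2, 3, 4, 6}) = 5
G(24) = mex({0, 1, 2, 3, 4}) = 5
G(25) = mex({0, 1, 3, 4, 7}) = 2
G(26) = mex({0, 1, 3, 4, 5, 7}) = 2
G(27) = mex({0, 1, 3, 5}) = 2
G(28) = mex({0, 1, 2, 5}) = 3
G(29) = mex({0, 1, 2, 4, 5, 6}) = 3
G(30) = mex({1, 2, 4, 6}) = 0
G(31) = mex({0, 1, 2, 3, 4, 6}) = 5
G(32) = mex({1, 2, 3, 4, 7}) = 0
G(33) = mex({0, 3, 7}) = 1
G(34) = mex({0, 2, 3, 5, 7}) = 1
G(35) = mex({0, 2, 3, 5, 6}) = 1
G(36) = mex({0, 1, 2, 5, 6}) = 3
G(37) = mex({0, 1, 2, 4, 5, 6}) = 3
G(38) = mex({0, 1, 2, 4}) = 3
G(39) = mex({0, 1, 2, 3, 4, 7}) = 5
G(40) = mex({0, 1, 2, 3, 4, 5, 7}) = 6
G(41) = mex({0, 1, 2, 3, 5, 7}) = 4
G(42) = mex({0, 1, 2, 3, 5, 6, 7}) = 4
G(43) = mex({0, 2, 3, 5, 6}) = 1
G(44) = mex({1, 2, 3, 4, 5, 6}) = 0
G(45) = mex({0, 1, 2, 3, 4, 6, 7}) = 5
G(46) = mex({0, 1, 2, 3, 4, 7}) = 5
G(47) = mex({0, 1, 2, 3, 4, 5, 7}) = 6
G(48) = mex({0, 1, 2, 3, 4, 5, 7}) = 6
G(49) = mex({0, 1, 3, 4, 5, 7}) = 2
Therefore G(49) = 2.

2


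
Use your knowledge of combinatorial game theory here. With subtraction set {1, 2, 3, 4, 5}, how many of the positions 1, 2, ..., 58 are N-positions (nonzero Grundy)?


Subtraction set S = {1, 2, 3, 4, 5}, so G(n) = n mod 6.
G(n) = 0 when n is a multiple of 6.
Multiples of 6 in [1, 58]: 9
N-positions (nonzero Grundy) = 58 - 9 = 49

49


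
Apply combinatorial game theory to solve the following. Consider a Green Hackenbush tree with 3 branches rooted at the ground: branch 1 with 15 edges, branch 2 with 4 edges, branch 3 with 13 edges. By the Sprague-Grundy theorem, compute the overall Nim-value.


The tree has 3 branches from the ground vertex.
In Green Hackenbush, the Nim-value of a simple path of length k is k.
Branch 1: length 15, Nim-value = 15
Branch 2: length 4, Nim-value = 4
Branch 3: length 13, Nim-value = 13
Total Nim-value = XOR of all branch values:
0 XOR 15 = 15
15 XOR 4 = 11
11 XOR 13 = 6
Nim-value of the tree = 6

6


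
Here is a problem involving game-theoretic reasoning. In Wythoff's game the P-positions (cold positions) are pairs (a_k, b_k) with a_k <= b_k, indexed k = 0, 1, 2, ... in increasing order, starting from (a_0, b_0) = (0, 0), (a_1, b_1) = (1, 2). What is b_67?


By Wythoff's theorem, a_k = floor(k * phi) and b_k = floor(k * phi^2) = a_k + k, where phi = (1 + sqrt(5))/2 is the golden ratio.
phi = (1 + sqrt(5))/2 = 1.618034
phi^2 = phi + 1 = 2.618034
k = 67
k * phi^2 = 67 * 2.618034 = 175.408277
b_67 = floor(k * phi^2) = 175 (check: a_67 + k = 108 + 67 = 175)

175


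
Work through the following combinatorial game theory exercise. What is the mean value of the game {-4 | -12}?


Game = {-4 | -12}, a switch {a | b} with numbers a > b.
Its thermograph has left wall a - t and right wall b + t, which meet at t = (a - b)/2, where both equal (a + b)/2. So the mast (mean value) is at (a + b)/2.
Mean = (-4 + (-12))/2 = -16/2 = -8

-8


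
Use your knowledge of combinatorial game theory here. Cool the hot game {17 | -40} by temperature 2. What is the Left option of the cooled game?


Original game: {17 | -40} (a switch {a | b} with a > b).
Cooling by t (for t below the temperature (a - b)/2 = 57/2) taxes each move by t: {a | b} cooled by t is {a - t | b + t}.
Cooling amount: t = 2
Cooled Left option: 17 - 2 = 15
Cooled Right option: -40 + 2 = -38
Cooled game: {15 | -38}
Left option = 15

15


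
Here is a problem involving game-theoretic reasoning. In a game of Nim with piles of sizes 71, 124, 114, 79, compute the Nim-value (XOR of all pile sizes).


We need the XOR (exclusive or) of all pile sizes.
After XOR-ing pile 1 (size 71): 0 XOR 71 = 71
After XOR-ing pile 2 (size 124): 71 XOR 124 = 59
After XOR-ing pile 3 (size 114): 59 XOR 114 = 73
After XOR-ing pile 4 (size 79): 73 XOR 79 = 6
The Nim-value of this position is 6.

6


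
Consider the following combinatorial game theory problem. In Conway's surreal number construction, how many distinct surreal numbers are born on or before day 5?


Day 0: {|} = 0 is born. Count = 1.
Day n: the number of surreal numbers born by day n is 2^(n+1) - 1.
By day 0: 2^1 - 1 = 1
By day 1: 2^2 - 1 = 3
By day 2: 2^3 - 1 = 7
By day 3: 2^4 - 1 = 15
By day 4: 2^5 - 1 = 31
By day 5: 2^6 - 1 = 63
By day 5: 63 surreal numbers.

63


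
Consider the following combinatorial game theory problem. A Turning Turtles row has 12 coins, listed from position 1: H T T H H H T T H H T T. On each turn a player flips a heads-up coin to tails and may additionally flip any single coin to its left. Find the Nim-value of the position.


Coins: H T T H H H T T H H T T
Key fact: a single head at position k behaves exactly like a Nim heap of size k (turning it to T and optionally flipping a coin at j < k corresponds to moving the heap from k to j, or to 0), and heads combine as a disjunctive sum (two heads at the same place would cancel, matching j XOR j = 0). So the Nim-value is the XOR of the 1-indexed positions of the heads.
Face-up positions (1-indexed): [1, 4, 5, 6, 9, 10]
XOR 0 with 1: 0 XOR 1 = 1
XOR 1 with 4: 1 XOR 4 = 5
XOR 5 with 5: 5 XOR 5 = 0
XOR 0 with 6: 0 XOR 6 = 6
XOR 6 with 9: 6 XOR 9 = 15
XOR 15 with 10: 15 XOR 10 = 5
Nim-value = 5

5


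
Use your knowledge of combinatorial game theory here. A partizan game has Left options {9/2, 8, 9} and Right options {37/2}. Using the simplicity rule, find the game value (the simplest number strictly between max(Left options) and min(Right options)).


Left options: {9/2, 8, 9}, max = 9
Right options: {37/2}, min = 37/2
All options are numbers and max(Left) < min(Right), so by the simplicity theorem the value is the simplest (earliest-born) number strictly between 9 and 37/2.
Integers 10 through 18 all lie strictly between 9 and 37/2.
Among integers, the simplest (lowest birthday = smallest |n|; 0 is born on day 0, +-n on day n) is 10.
No non-integer in the interval can be simpler: if x is a non-integer in the interval, then floor(x) or ceil(x) also lies in the interval (the interval contains an integer), and both are proper prefixes of x's sign expansion, i.e. born earlier. So the game value is 10.
Game value = 10

10


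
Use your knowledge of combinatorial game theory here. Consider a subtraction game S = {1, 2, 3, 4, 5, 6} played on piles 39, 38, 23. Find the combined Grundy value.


Subtraction set: {1, 2, 3, 4, 5, 6}
For this subtraction set, G(n) = n mod 7 (period = max + 1 = 7).
Pile 1 (size 39): G(39) = 39 mod 7 = 4
Pile 2 (size 38): G(38) = 38 mod 7 = 3
Pile 3 (size 23): G(23) = 23 mod 7 = 2
Total Grundy value = XOR of all: 4 XOR 3 XOR 2 = 5

5


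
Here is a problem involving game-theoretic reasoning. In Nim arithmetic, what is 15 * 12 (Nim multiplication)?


Nim multiplication is bilinear over XOR: (u XOR v) * w = (u*w) XOR (v*w).
So we split each operand into its bit components and XOR the pairwise Nim products.
15 = 1 + 2 + 4 + 8 (as XOR of powers of 2).
12 = 4 + 8 (as XOR of powers of 2).
Using the standard Nim-product table on single bits:
  2*2 = 3,   2*4 = 8,   2*8 = 12,
  4*4 = 6,   4*8 = 11,  8*8 = 13,
and  1*x = x (identity), k*l = l*k (commutative).
Pairwise Nim products:
  1 * 4 = 4
  1 * 8 = 8
  2 * 4 = 8
  2 * 8 = 12
  4 * 4 = 6
  4 * 8 = 11
  8 * 4 = 11
  8 * 8 = 13
XOR them: 4 XOR 8 XOR 8 XOR 12 XOR 6 XOR 11 XOR 11 XOR 13 = 3.
Result: 15 * 12 = 3 (in Nim).

3


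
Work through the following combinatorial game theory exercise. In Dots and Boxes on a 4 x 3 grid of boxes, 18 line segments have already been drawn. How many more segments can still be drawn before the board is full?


Grid: 4 x 3 boxes, i.e. 5 rows and 4 columns of dots.
Horizontal edges: (rows + 1) * cols = 5 * 3 = 15
Vertical edges: rows * (cols + 1) = 4 * 4 = 16
Total edges: 15 + 16 = 31
Edges drawn: 18
Remaining: 31 - 18 = 13

13


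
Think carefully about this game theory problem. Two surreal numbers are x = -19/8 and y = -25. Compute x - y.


x = -19/8, y = -25
Converting to common denominator: 8
x = -19/8, y = -200/8
x - y = -19/8 - -25 = 181/8

181/8


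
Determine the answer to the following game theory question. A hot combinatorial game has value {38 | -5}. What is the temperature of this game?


The game is {38 | -5}, a switch {a | b} with numbers a > b.
Cooling {a | b} by t gives {a - t | b + t}, which stops being hot when a - t = b + t, i.e. at t = (a - b)/2. So the temperature of a switch is (a - b)/2.
Temperature = (Left option - Right option) / 2
= (38 - (-5)) / 2
= 43 / 2
= 43/2

43/2
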